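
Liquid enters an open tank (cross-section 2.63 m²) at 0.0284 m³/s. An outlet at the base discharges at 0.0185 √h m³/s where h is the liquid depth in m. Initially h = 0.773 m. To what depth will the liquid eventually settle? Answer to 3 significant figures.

Volume balance on the tank: A dh/dt = Q_in − 0.0185 √h. At steady state dh/dt = 0:
Q_in = 0.0185 √h_ss ⇒ √h_ss = 0.0284/0.0185 = 1.5351.
h_ss = 1.5351² = 2.3566 m. (Since h₀ = 0.773 m < h_ss, the level will rise toward this value.)

2.36 m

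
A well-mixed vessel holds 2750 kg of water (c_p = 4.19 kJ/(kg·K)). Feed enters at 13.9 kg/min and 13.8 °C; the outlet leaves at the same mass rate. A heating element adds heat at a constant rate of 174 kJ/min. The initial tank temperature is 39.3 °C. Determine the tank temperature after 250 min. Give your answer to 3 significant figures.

M c_p dT/dt = ṁ c_p (T_in − T) + Q̇.
τ = M/ṁ = 197.84 min; T_ss = T_in + Q̇/(ṁ c_p) = 13.8 + 174/(13.9·4.19) = 16.788 °C.
T approaches T_ss exponentially: T(t) = T_ss + (T₀ − T_ss) e^(−t/τ).
T(250) = 16.788 + (22.512)·e^(−250/197.84) = 16.788 + (22.512)·0.28262 = 23.150 °C.

23.2 °C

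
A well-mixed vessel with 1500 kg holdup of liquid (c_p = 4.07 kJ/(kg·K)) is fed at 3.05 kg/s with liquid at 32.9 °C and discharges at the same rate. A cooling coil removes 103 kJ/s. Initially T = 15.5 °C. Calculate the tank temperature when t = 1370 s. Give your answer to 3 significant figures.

24.0 °C

Heat balance on the well-mixed liquid: M c_p dT/dt = ṁ c_p (T_in − T) − 103.
τ = M/ṁ = 491.80 s; T_ss = T_in − Q̇/(ṁ c_p) = 32.9 − 103/(3.05·4.07) = 24.603 °C.
Solution: T(t) = T_ss + (T₀ − T_ss) e^(−t/τ).
T(1370) = 24.603 + (-9.1026)·e^(−1370/491.80) = 24.603 + (-9.1026)·0.061688 = 24.041 °C.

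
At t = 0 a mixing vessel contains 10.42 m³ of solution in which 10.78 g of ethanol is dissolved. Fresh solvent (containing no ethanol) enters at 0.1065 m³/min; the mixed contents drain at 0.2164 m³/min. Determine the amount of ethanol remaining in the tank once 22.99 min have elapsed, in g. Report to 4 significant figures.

Total volume: dV/dt = Q_in − Q_out = -0.109900 m³/min, so V(t) = 10.42 − 0.109900 t and V(22.99) = 7.89340 m³.
Solute balance: dm/dt = 0 − Q_out C = −Q_out m/V(t).
Separate: dm/m = −Q_out dt/V(t) ⇒ ln(m/m₀) = −(Q_out/(Q_in−Q_out)) ln(V/V₀).
m = m₀ (V₀/V)^(Q_out/(Q_in−Q_out)) = 10.78 × (10.42/7.89340)^(-1.96906) = 6.23940 g.

6.239 g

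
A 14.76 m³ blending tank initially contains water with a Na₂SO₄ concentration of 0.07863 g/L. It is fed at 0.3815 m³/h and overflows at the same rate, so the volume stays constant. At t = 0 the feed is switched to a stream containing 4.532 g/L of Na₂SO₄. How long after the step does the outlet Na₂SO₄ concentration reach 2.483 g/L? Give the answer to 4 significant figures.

Transient balance on the dissolved component: V dC/dt = Q(C_in − C), so τ = V/Q = 38.6894 h.
C(t) = C_in + (C₀ − C_in) e^(−t/τ). Set C = 2.483 and solve for t:
e^(−t/τ) = (C − C_in)/(C₀ − C_in) = (2.483 − 4.532)/(0.07863 − 4.532) = 0.460101
t = −τ ln(…) = 38.6894 × 0.776309 = 30.0349 h.

30.03 h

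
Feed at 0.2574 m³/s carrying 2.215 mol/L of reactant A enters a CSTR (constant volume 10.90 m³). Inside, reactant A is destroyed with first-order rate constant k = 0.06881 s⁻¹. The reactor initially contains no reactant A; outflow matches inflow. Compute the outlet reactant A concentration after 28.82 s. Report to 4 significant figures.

0.5265 mol/L

Accumulation = in − out − consumed: V dC/dt = Q C_in − Q C − k V C.
dC/dt = (Q/V) C_in − (Q/V + k) C; effective rate a = Q/V + k = 0.0236147 + 0.06881 = 0.0924247 s⁻¹.
C_ss = Q C_in/(Q + kV) = 0.565937 mol/L; C(t) = C_ss + (C₀ − C_ss) e^(−a t).
C(28.82) = 0.565937 + (-0.565937)·e^(−0.0924247·28.82) = 0.565937 + (-0.565937)·0.0696913 = 0.526496 mol/L.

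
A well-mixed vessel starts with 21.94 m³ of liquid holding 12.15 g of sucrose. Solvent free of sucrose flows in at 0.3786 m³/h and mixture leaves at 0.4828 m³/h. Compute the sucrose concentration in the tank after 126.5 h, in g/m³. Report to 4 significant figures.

Total volume: dV/dt = Q_in − Q_out = -0.104200 m³/h, so V(t) = 21.94 − 0.104200 t and V(126.5) = 8.75870 m³.
Solute balance: dm/dt = 0 − Q_out C = −Q_out m/V(t).
dm/m = −Q_out dt/(V₀ − 0.104200 t); integrating gives ln(m/m₀) = −(Q_out/(Q_in−Q_out)) ln(V/V₀).
m = m₀ (V₀/V)^(Q_out/(Q_in−Q_out)) = 12.15 × (21.94/8.75870)^(-4.63340) = 0.172501 g.
C = m/V = 0.172501/8.75870 = 0.0196948 g/m³.

0.01969 g/m³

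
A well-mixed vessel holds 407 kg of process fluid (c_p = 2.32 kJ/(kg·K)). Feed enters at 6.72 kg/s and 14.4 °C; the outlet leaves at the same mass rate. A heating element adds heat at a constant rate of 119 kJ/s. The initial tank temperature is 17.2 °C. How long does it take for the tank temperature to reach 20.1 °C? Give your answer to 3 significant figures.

Energy balance: M c_p dT/dt = ṁ c_p (T_in − T) + 119.
τ = M/ṁ = 60.565 s; T_ss = T_in + Q̇/(ṁ c_p) = 22.033 °C.
T(t) = T_ss + (T₀ − T_ss) e^(−t/τ). Set T = 20.1:
e^(−t/τ) = (20.1 − 22.033)/(17.2 − 22.033) = 0.39995
t = −60.565 · ln(0.39995) = 55.504 s.

55.5 s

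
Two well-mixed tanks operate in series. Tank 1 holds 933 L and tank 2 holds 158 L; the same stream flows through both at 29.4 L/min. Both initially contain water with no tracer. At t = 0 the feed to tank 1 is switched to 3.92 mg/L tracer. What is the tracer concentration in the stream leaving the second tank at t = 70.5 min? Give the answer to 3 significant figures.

Time constants: τᵢ = Vᵢ/Q for each well-mixed tank.
τ₁ = 933/29.4 = 31.735 min; τ₂ = 158/29.4 = 5.3741 min.
Solving the cascade with C₁(0)=C₂(0)=0 gives C₂(t) = C_in[1 − (τ₁ e^(−t/τ₁) − τ₂ e^(−t/τ₂))/(τ₁ − τ₂)].
At t = 70.5: e^(−t/τ₁) = 0.10844, e^(−t/τ₂) = 2.0080e-06.
C₂ = 3.92·[1 − (31.735·0.10844 − 5.3741·2.0080e-06)/(26.361)] = 3.92·0.86945 = 3.4082 mg/L.

3.41 mg/L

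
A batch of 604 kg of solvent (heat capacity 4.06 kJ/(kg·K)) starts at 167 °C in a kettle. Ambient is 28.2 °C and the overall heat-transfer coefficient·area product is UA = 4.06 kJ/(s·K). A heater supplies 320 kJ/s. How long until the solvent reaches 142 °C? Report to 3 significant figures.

326 s

M c_p dT/dt = −UA(T − T_amb) + Q̇.
τ = M c_p/UA = 604.00 s; T_ss = T_amb + Q̇/UA = 28.2 + 320/4.06 = 107.02 °C.
T(t) = T_ss + (T₀ − T_ss)e^(−t/τ); set T = 142:
t = −τ ln[(T − T_ss)/(T₀ − T_ss)] = −604.00 · ln(0.58321) = 325.68 s.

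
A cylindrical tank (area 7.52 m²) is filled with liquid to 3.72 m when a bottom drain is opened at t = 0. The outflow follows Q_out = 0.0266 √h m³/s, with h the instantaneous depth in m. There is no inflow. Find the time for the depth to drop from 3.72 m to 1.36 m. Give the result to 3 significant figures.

A dh/dt = −Q_out = −0.0266 √h.
This is separable: 2 d(√h)/dt = −0.0266/A, so √h = √h₀ − (0.0266/(2A)) t.
t = 2A(√h₀ − √h)/0.0266 = 2·7.52·(√3.72 − √1.36)/0.0266
  = 15.040 × (1.9287 − 1.1662) / 0.0266 = 431.15 s.

431 s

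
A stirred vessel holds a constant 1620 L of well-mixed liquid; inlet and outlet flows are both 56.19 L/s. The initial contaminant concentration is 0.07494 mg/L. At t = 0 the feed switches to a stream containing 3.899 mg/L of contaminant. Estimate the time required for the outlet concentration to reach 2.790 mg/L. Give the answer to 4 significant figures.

Species balance: V dC/dt = Q(C_in − C) ⇒ τ = V/Q = 28.8308 s.
C(t) = C_in + (C₀ − C_in) e^(−t/τ). Set C = 2.790 and solve for t:
e^(−t/τ) = (C − C_in)/(C₀ − C_in) = (2.790 − 3.899)/(0.07494 − 3.899) = 0.290006
t = −τ ln(…) = 28.8308 × 1.23785 = 35.6883 s.

35.69 s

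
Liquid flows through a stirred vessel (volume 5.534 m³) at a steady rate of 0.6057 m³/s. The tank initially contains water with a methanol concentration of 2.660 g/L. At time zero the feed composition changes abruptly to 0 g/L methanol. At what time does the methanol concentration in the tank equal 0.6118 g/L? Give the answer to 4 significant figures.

13.43 s

Unsteady species balance (constant V, well mixed): V dC/dt = Q(C_in − C), so τ = V/Q = 9.13654 s.
C(t) = C_in + (C₀ − C_in) e^(−t/τ). Set C = 0.6118 and solve for t:
e^(−t/τ) = (C − C_in)/(C₀ − C_in) = (0.6118 − 0)/(2.660 − 0) = 0.230000
t = −τ ln(…) = 9.13654 × 1.46968 = 13.4277 s.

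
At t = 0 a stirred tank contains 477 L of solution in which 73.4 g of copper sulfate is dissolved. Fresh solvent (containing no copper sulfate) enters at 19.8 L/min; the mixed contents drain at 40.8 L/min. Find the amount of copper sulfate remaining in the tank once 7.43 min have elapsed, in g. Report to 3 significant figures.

34.0 g

Let m(t) be the amount of copper sulfate. Volume: V(t) = V₀ + (Q_in − Q_out) t = 477 − 21.000 t; V(7.43) = 320.97 L.
Solute balance: dm/dt = 0 − Q_out C = −Q_out m/V(t).
Separate: dm/m = −Q_out dt/V(t) ⇒ ln(m/m₀) = −(Q_out/(Q_in−Q_out)) ln(V/V₀).
m = m₀ (V₀/V)^(Q_out/(Q_in−Q_out)) = 73.4 × (477/320.97)^(-1.9429) = 33.995 g.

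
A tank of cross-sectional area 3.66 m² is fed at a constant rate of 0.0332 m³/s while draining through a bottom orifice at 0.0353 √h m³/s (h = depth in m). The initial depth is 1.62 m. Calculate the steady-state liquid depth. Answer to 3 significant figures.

0.885 m

Volume balance on the tank: A dh/dt = Q_in − 0.0353 √h. At steady state dh/dt = 0:
Q_in = 0.0353 √h_ss ⇒ √h_ss = 0.0332/0.0353 = 0.94051.
h_ss = 0.94051² = 0.88456 m. (Since h₀ = 1.62 m > h_ss, the level will fall toward this value.)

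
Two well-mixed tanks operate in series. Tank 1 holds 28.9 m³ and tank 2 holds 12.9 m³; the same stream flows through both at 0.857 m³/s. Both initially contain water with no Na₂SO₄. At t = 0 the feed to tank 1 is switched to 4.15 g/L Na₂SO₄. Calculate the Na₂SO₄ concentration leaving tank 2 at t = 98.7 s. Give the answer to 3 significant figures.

3.75 g/L

Each tank obeys Vᵢ dCᵢ/dt = Q(Cᵢ₋₁ − Cᵢ), so τᵢ = Vᵢ/Q.
τ₁ = 28.9/0.857 = 33.722 s; τ₂ = 12.9/0.857 = 15.053 s.
Tank 1: C₁ = C_in(1 − e^(−t/τ₁)). Tank 2 (τ₁ ≠ τ₂): C₂ = C_in[1 − (τ₁ e^(−t/τ₁) − τ₂ e^(−t/τ₂))/(τ₁ − τ₂)].
At t = 98.7: e^(−t/τ₁) = 0.053566, e^(−t/τ₂) = 0.0014201.
C₂ = 4.15·[1 − (33.722·0.053566 − 15.053·0.0014201)/(18.670)] = 4.15·0.90439 = 3.7532 g/L.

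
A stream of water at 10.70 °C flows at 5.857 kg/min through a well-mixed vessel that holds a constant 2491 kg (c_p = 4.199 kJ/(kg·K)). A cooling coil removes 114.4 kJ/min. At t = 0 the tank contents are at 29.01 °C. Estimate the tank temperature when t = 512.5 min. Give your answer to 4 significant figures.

Unsteady energy balance on the tank contents: M c_p dT/dt = ṁ c_p (T_in − T) − 114.4.
τ = M/ṁ = 425.303 min; T_ss = T_in − Q̇/(ṁ c_p) = 10.70 − 114.4/(5.857·4.199) = 6.04837 °C.
Integrating: T(t) = T_ss + (T₀ − T_ss) e^(−t/τ).
T(512.5) = 6.04837 + (22.9616)·e^(−512.5/425.303) = 6.04837 + (22.9616)·0.299685 = 12.9296 °C.

12.93 °C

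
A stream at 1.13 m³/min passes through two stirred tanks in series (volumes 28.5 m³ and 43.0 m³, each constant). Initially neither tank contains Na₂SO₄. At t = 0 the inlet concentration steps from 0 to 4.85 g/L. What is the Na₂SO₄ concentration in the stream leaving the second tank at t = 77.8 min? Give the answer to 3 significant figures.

3.42 g/L

Species balance on tank i: dCᵢ/dt = (Cᵢ₋₁ − Cᵢ)/τᵢ with τᵢ = Vᵢ/Q.
τ₁ = 28.5/1.13 = 25.221 min; τ₂ = 43.0/1.13 = 38.053 min.
Solving the cascade with C₁(0)=C₂(0)=0 gives C₂(t) = C_in[1 − (τ₁ e^(−t/τ₁) − τ₂ e^(−t/τ₂))/(τ₁ − τ₂)].
At t = 77.8: e^(−t/τ₁) = 0.045744, e^(−t/τ₂) = 0.12944.
C₂ = 4.85·[1 − (25.221·0.045744 − 38.053·0.12944)/(-12.832)] = 4.85·0.70604 = 3.4243 g/L.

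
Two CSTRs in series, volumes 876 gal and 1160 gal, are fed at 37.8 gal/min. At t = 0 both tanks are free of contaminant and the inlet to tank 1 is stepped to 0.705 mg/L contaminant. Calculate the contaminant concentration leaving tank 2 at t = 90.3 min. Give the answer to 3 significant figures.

Time constants: τᵢ = Vᵢ/Q for each well-mixed tank.
τ₁ = 876/37.8 = 23.175 min; τ₂ = 1160/37.8 = 30.688 min.
Tank 1: C₁ = C_in(1 − e^(−t/τ₁)). Tank 2 (τ₁ ≠ τ₂): C₂ = C_in[1 − (τ₁ e^(−t/τ₁) − τ₂ e^(−t/τ₂))/(τ₁ − τ₂)].
At t = 90.3: e^(−t/τ₁) = 0.020313, e^(−t/τ₂) = 0.052732.
C₂ = 0.705·[1 − (23.175·0.020313 − 30.688·0.052732)/(-7.5132)] = 0.705·0.84727 = 0.59733 mg/L.

0.597 mg/L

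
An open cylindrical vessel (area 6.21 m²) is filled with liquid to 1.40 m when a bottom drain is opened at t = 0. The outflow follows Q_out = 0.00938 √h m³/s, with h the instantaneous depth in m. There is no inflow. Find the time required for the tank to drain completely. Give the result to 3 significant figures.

1570 s

Volume balance on the tank: A dh/dt = −0.00938 √h.
Separate and integrate: 2(√h − √h₀) = −(0.00938/A) t.
Set h = 0: 2√h₀ = (0.00938/A) t_empty ⇒ t_empty = 2A√h₀/0.00938.
t_empty = 2·6.21·√1.40/0.00938 = 12.420·1.1832/0.00938 = 1566.7 s.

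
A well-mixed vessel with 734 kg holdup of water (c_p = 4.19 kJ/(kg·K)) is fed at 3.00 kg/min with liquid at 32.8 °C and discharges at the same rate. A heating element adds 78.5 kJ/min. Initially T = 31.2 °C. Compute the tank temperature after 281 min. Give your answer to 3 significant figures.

M c_p dT/dt = ṁ c_p (T_in − T) + Q̇.
Rearrange: dT/dt = (T_ss − T)/τ with τ = M/ṁ = 244.67 min and T_ss = T_in + Q̇/(ṁ c_p) = 39.045 °C.
Integrating: T(t) = T_ss + (T₀ − T_ss) e^(−t/τ).
T(281) = 39.045 + (-7.8450)·e^(−281/244.67) = 39.045 + (-7.8450)·0.31711 = 36.557 °C.

36.6 °C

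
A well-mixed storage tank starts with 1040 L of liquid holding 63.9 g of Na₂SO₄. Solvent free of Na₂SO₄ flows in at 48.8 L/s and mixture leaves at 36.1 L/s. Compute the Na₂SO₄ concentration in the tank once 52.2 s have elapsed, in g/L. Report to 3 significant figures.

0.00924 g/L

Let m(t) be the amount of Na₂SO₄. Volume: V(t) = V₀ + (Q_in − Q_out) t = 1040 + 12.700 t; V(52.2) = 1702.9 L.
No Na₂SO₄ enters, so dm/dt = −Q_out · (m/V).
dm/m = −Q_out dt/(V₀ + 12.700 t); integrating gives ln(m/m₀) = −(Q_out/(Q_in−Q_out)) ln(V/V₀).
m = m₀ (V₀/V)^(Q_out/(Q_in−Q_out)) = 63.9 × (1040/1702.9)^(2.8425) = 15.730 g.
C = m/V = 15.730/1702.9 = 0.0092370 g/L.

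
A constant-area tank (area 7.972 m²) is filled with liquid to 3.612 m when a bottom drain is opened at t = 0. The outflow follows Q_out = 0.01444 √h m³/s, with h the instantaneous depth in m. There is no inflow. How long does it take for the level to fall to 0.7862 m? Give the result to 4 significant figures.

1119 s

Mass balance (ρ constant): A dh/dt = −0.01444 √h.
∫ h^(−1/2) dh = −(0.01444/A) ∫ dt, giving 2√h = 2√h₀ − (0.01444/A) t.
t = 2A(√h₀ − √h)/0.01444 = 2·7.972·(√3.612 − √0.7862)/0.01444
  = 15.9440 × (1.90053 − 0.886679) / 0.01444 = 1119.44 s.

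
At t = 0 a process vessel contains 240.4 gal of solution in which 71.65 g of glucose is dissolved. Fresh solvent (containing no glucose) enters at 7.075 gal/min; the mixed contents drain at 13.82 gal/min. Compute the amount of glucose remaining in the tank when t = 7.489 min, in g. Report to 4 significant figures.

44.19 g

Let m(t) be the amount of glucose. Volume: V(t) = V₀ + (Q_in − Q_out) t = 240.4 − 6.74500 t; V(7.489) = 189.887 gal.
Solute balance: dm/dt = 0 − Q_out C = −Q_out m/V(t).
dm/m = −Q_out dt/(V₀ − 6.74500 t); integrating gives ln(m/m₀) = −(Q_out/(Q_in−Q_out)) ln(V/V₀).
m = m₀ (V₀/V)^(Q_out/(Q_in−Q_out)) = 71.65 × (240.4/189.887)^(-2.04893) = 44.1900 g.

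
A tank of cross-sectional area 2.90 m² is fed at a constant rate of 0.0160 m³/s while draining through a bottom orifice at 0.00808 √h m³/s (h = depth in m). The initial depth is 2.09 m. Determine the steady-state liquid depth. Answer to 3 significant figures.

Level balance: A dh/dt = 0.0160 − 0.00808 √h. Setting dh/dt = 0:
Q_in = 0.00808 √h_ss ⇒ √h_ss = 0.0160/0.00808 = 1.9802.
h_ss = 1.9802² = 3.9212 m. (Since h₀ = 2.09 m < h_ss, the level will rise toward this value.)

3.92 m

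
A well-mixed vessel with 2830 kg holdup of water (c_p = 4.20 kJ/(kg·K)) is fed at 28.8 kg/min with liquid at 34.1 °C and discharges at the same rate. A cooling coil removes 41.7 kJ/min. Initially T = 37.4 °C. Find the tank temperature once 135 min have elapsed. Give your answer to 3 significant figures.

M c_p dT/dt = ṁ c_p (T_in − T) − Q̇.
τ = M/ṁ = 98.264 min; T_ss = T_in − Q̇/(ṁ c_p) = 34.1 − 41.7/(28.8·4.20) = 33.755 °C.
Integrating: T(t) = T_ss + (T₀ − T_ss) e^(−t/τ).
T(135) = 33.755 + (3.6447)·e^(−135/98.264) = 33.755 + (3.6447)·0.25313 = 34.678 °C.

34.7 °C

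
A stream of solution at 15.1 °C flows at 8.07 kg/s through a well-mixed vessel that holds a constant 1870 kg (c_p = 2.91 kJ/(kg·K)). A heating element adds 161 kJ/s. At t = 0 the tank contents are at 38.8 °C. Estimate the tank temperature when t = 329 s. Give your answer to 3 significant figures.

26.0 °C

M c_p dT/dt = ṁ c_p (T_in − T) + Q̇.
τ = M/ṁ = 231.72 s; T_ss = T_in + Q̇/(ṁ c_p) = 15.1 + 161/(8.07·2.91) = 21.956 °C.
This is linear first-order; T(t) = T_ss + (T₀ − T_ss) e^(−t/τ).
T(329) = 21.956 + (16.844)·e^(−329/231.72) = 21.956 + (16.844)·0.24176 = 26.028 °C.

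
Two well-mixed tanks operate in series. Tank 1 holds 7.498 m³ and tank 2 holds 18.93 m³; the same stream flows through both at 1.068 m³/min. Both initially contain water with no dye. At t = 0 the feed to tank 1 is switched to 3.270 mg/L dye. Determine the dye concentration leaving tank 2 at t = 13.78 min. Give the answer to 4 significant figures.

Each tank obeys Vᵢ dCᵢ/dt = Q(Cᵢ₋₁ − Cᵢ), so τᵢ = Vᵢ/Q.
τ₁ = 7.498/1.068 = 7.02060 min; τ₂ = 18.93/1.068 = 17.7247 min.
Tank 1: C₁ = C_in(1 − e^(−t/τ₁)). Tank 2 (τ₁ ≠ τ₂): C₂ = C_in[1 − (τ₁ e^(−t/τ₁) − τ₂ e^(−t/τ₂))/(τ₁ − τ₂)].
At t = 13.78: e^(−t/τ₁) = 0.140465, e^(−t/τ₂) = 0.459579.
C₂ = 3.270·[1 − (7.02060·0.140465 − 17.7247·0.459579)/(-10.7041)] = 3.270·0.331122 = 1.08277 mg/L.

1.083 mg/L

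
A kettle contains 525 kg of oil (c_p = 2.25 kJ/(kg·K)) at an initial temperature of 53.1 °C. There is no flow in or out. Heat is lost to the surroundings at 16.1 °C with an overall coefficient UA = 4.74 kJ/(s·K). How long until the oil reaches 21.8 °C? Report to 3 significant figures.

466 s

M c_p dT/dt = −UA(T − T_amb).
τ = M c_p/UA = 249.21 s; T_ss = T_amb = 16.100 °C.
T(t) = T_ss + (T₀ − T_ss)e^(−t/τ); set T = 21.8:
t = −τ ln[(T − T_ss)/(T₀ − T_ss)] = −249.21 · ln(0.15405) = 466.13 s.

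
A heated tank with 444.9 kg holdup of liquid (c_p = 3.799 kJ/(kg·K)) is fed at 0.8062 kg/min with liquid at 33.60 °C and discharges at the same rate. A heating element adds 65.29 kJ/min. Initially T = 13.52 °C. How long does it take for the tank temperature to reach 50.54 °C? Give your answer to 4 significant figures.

M c_p dT/dt = ṁ c_p (T_in − T) + Q̇.
τ = M/ṁ = 551.848 min; T_ss = T_in + Q̇/(ṁ c_p) = 54.9174 °C.
T(t) = T_ss + (T₀ − T_ss) e^(−t/τ). Set T = 50.54:
e^(−t/τ) = (50.54 − 54.9174)/(13.52 − 54.9174) = 0.105741
t = −551.848 · ln(0.105741) = 1239.87 min.

1240 min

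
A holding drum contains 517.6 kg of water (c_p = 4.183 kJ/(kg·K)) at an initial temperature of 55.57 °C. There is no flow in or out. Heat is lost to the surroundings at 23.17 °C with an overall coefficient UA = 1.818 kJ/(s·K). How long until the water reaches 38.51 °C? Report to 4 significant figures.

M c_p dT/dt = −UA(T − T_amb).
τ = M c_p/UA = 1190.94 s; T_ss = T_amb = 23.1700 °C.
T(t) = T_ss + (T₀ − T_ss)e^(−t/τ); set T = 38.51:
t = −τ ln[(T − T_ss)/(T₀ − T_ss)] = −1190.94 · ln(0.473457) = 890.456 s.

890.5 s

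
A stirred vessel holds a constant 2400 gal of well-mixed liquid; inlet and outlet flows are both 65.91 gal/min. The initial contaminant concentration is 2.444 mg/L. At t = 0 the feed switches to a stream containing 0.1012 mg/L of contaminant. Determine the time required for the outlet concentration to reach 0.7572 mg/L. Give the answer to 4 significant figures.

46.35 min

Species balance: V dC/dt = Q(C_in − C) ⇒ τ = V/Q = 36.4133 min.
C(t) = C_in + (C₀ − C_in) e^(−t/τ). Set C = 0.7572 and solve for t:
e^(−t/τ) = (C − C_in)/(C₀ − C_in) = (0.7572 − 0.1012)/(2.444 − 0.1012) = 0.280007
t = −τ ln(…) = 36.4133 × 1.27294 = 46.3520 min.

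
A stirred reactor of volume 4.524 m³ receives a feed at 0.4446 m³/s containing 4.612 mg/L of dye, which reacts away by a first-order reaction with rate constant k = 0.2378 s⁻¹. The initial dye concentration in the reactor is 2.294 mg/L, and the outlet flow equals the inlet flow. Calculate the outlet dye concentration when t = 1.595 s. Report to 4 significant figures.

V dC/dt = Q(C_in − C) − k V C.
This is linear with rate a = Q/V + k = 0.336076 s⁻¹.
C_ss = Q C_in/(Q + kV) = 1.34865 mg/L; C(t) = C_ss + (C₀ − C_ss) e^(−a t).
C(1.595) = 1.34865 + (0.945351)·e^(−0.336076·1.595) = 1.34865 + (0.945351)·0.585060 = 1.90174 mg/L.

1.902 mg/L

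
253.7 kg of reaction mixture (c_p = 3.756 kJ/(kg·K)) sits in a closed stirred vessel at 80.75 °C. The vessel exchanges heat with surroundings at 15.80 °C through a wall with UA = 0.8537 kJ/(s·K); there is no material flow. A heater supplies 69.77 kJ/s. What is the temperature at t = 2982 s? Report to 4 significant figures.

96.37 °C

Heat balance on the well-mixed liquid: M c_p dT/dt = −UA(T − T_amb) + Q̇.
dT/dt = (T_ss − T)/τ with T_ss = T_amb + Q̇/UA = 15.80 + 69.77/0.8537 = 97.5266 °C, τ = M c_p/UA = 253.7·3.756/0.8537 = 1116.20 s.
T approaches T_ss exponentially: T(t) = T_ss + (T₀ − T_ss) e^(−t/τ).
T(2982) = 97.5266 + (-16.7766)·0.0691435 = 96.3666 °C.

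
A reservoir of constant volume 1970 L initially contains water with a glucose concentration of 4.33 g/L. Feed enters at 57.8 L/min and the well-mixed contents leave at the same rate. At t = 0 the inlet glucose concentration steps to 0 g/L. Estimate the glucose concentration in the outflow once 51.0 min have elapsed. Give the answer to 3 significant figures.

Accumulation = in − out for the solute gives V dC/dt = Q(C_in − C).
Time constant τ = V/Q = 1970/57.8 = 34.083 min.
Solution: C(t) = C_in + (C₀ − C_in) e^(−t/τ).
C(51.0) = 0 + (4.33 − 0)·e^(−51.0/34.083) = 0 + (4.3300)·0.22395 = 0.96969 g/L.

0.970 g/L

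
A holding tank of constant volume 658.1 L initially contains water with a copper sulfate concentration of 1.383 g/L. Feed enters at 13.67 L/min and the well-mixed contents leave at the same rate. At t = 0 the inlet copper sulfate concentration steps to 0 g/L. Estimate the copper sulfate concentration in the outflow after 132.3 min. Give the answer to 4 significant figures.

Mass balance on the solute (V constant): V dC/dt = Q(C_in − C).
So dC/dt = (C_in − C)/τ with τ = V/Q = 658.1/13.67 = 48.1419 min.
C approaches C_in exponentially: C(t) = C_in + (C₀ − C_in) e^(−t/τ).
C(132.3) = 0 + (1.383 − 0)·e^(−132.3/48.1419) = 0 + (1.38300)·0.0640478 = 0.0885782 g/L.

0.08858 g/L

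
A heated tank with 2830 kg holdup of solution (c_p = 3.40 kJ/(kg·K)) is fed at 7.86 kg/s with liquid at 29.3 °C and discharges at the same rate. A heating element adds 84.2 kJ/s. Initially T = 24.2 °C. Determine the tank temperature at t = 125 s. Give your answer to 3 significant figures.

First-law balance (no shaft work): M c_p dT/dt = ṁ c_p (T_in − T) + 84.2.
Rearrange: dT/dt = (T_ss − T)/τ with τ = M/ṁ = 360.05 s and T_ss = T_in + Q̇/(ṁ c_p) = 32.451 °C.
Solution: T(t) = T_ss + (T₀ − T_ss) e^(−t/τ).
T(125) = 32.451 + (-8.2507)·e^(−125/360.05) = 32.451 + (-8.2507)·0.70668 = 26.620 °C.

26.6 °C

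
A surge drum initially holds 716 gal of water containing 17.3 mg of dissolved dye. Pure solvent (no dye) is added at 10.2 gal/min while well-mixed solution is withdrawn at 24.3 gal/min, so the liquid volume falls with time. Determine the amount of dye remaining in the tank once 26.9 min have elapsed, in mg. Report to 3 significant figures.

Let m(t) be the amount of dye. Volume: V(t) = V₀ + (Q_in − Q_out) t = 716 − 14.100 t; V(26.9) = 336.71 gal.
No dye enters, so dm/dt = −Q_out · (m/V).
dm/m = −Q_out dt/(V₀ − 14.100 t); integrating gives ln(m/m₀) = −(Q_out/(Q_in−Q_out)) ln(V/V₀).
m = m₀ (V₀/V)^(Q_out/(Q_in−Q_out)) = 17.3 × (716/336.71)^(-1.7234) = 4.7137 mg.

4.71 mg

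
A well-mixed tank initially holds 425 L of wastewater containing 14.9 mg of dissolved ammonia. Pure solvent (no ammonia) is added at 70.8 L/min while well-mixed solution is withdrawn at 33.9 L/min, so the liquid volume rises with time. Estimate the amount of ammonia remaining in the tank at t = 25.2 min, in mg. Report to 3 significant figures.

Total volume: dV/dt = Q_in − Q_out = 36.900 L/min, so V(t) = 425 + 36.900 t and V(25.2) = 1354.9 L.
Solute balance: dm/dt = 0 − Q_out C = −Q_out m/V(t).
dm/m = −Q_out dt/(V₀ + 36.900 t); integrating gives ln(m/m₀) = −(Q_out/(Q_in−Q_out)) ln(V/V₀).
m = m₀ (V₀/V)^(Q_out/(Q_in−Q_out)) = 14.9 × (425/1354.9)^(0.91870) = 5.1358 mg.

5.14 mg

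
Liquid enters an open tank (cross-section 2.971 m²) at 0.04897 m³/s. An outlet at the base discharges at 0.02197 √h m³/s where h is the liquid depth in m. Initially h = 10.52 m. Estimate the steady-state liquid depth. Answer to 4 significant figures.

4.968 m

Accumulation of liquid (constant cross-section A): A dh/dt = Q_in − 0.02197 √h. At steady state dh/dt = 0:
Q_in = 0.02197 √h_ss ⇒ √h_ss = 0.04897/0.02197 = 2.22895.
h_ss = 2.22895² = 4.96821 m. (Since h₀ = 10.52 m > h_ss, the level will fall toward this value.)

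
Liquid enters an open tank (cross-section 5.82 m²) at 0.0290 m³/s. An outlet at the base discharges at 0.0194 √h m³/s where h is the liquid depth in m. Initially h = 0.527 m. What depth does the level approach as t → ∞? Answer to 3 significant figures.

Level balance: A dh/dt = 0.0290 − 0.0194 √h. Setting dh/dt = 0:
Q_in = 0.0194 √h_ss ⇒ √h_ss = 0.0290/0.0194 = 1.4948.
h_ss = 1.4948² = 2.2346 m. (Since h₀ = 0.527 m < h_ss, the level will rise toward this value.)

2.23 m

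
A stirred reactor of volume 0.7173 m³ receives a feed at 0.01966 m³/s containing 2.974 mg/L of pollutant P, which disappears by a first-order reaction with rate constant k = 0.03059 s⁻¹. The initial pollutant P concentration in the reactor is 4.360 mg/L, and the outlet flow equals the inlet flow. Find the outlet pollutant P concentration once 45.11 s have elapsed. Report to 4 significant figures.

Species balance: V dC/dt = Q C_in − Q C − k V C.
dC/dt = (Q/V) C_in − (Q/V + k) C; effective rate a = Q/V + k = 0.0274083 + 0.03059 = 0.0579983 s⁻¹.
C_ss = Q C_in/(Q + kV) = 1.40543 mg/L; C(t) = C_ss + (C₀ − C_ss) e^(−a t).
C(45.11) = 1.40543 + (2.95457)·e^(−0.0579983·45.11) = 1.40543 + (2.95457)·0.0730724 = 1.62132 mg/L.

1.621 mg/L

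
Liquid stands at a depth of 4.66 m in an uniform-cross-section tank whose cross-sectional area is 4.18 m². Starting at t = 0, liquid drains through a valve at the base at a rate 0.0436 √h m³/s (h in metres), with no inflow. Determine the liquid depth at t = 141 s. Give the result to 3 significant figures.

Accumulation of liquid (constant cross-section A): A dh/dt = −0.0436 √h.
Separate and integrate: 2(√h − √h₀) = −(0.0436/A) t.
√h = √4.66 − 0.0436·141/(2·4.18) = 2.1587 − 0.73536 = 1.4233.
h = 1.4233² = 2.0259 m.

2.03 m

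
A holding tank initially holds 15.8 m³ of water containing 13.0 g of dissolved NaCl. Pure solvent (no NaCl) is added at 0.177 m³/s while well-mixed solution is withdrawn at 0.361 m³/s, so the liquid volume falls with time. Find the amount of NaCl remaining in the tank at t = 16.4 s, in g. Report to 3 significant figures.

8.58 g

Total volume: dV/dt = Q_in − Q_out = -0.18400 m³/s, so V(t) = 15.8 − 0.18400 t and V(16.4) = 12.782 m³.
Species balance (pure solvent in): dm/dt = −Q_out · m/V(t).
Separate: dm/m = −Q_out dt/V(t) ⇒ ln(m/m₀) = −(Q_out/(Q_in−Q_out)) ln(V/V₀).
m = m₀ (V₀/V)^(Q_out/(Q_in−Q_out)) = 13.0 × (15.8/12.782)^(-1.9620) = 8.5774 g.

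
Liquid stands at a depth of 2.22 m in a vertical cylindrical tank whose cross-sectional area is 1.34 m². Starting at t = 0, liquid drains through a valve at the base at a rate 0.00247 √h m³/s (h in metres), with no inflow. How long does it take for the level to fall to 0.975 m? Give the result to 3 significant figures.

With no inflow, A dh/dt = −0.00247 √h.
∫ h^(−1/2) dh = −(0.00247/A) ∫ dt, giving 2√h = 2√h₀ − (0.00247/A) t.
t = 2A(√h₀ − √h)/0.00247 = 2·1.34·(√2.22 − √0.975)/0.00247
  = 2.6800 × (1.4900 − 0.98742) / 0.00247 = 545.27 s.

545 s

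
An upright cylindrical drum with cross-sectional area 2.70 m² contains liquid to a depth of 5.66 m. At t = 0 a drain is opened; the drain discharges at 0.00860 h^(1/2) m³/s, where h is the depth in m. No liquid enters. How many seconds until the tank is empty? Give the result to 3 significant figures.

Mass balance (ρ constant): A dh/dt = −0.00860 √h.
Separate and integrate: 2(√h − √h₀) = −(0.00860/A) t.
Set h = 0: 2√h₀ = (0.00860/A) t_empty ⇒ t_empty = 2A√h₀/0.00860.
t_empty = 2·2.70·√5.66/0.00860 = 5.4000·2.3791/0.00860 = 1493.8 s.

1490 s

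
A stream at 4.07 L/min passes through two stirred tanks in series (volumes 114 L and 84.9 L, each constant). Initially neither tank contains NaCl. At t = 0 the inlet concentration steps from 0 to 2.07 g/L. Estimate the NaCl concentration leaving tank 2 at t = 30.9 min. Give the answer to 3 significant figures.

Species balance on tank i: dCᵢ/dt = (Cᵢ₋₁ − Cᵢ)/τᵢ with τᵢ = Vᵢ/Q.
τ₁ = 114/4.07 = 28.010 min; τ₂ = 84.9/4.07 = 20.860 min.
Solving the cascade with C₁(0)=C₂(0)=0 gives C₂(t) = C_in[1 − (τ₁ e^(−t/τ₁) − τ₂ e^(−t/τ₂))/(τ₁ − τ₂)].
At t = 30.9: e^(−t/τ₁) = 0.33181, e^(−t/τ₂) = 0.22734.
C₂ = 2.07·[1 − (28.010·0.33181 − 20.860·0.22734)/(7.1499)] = 2.07·0.36339 = 0.75221 g/L.

0.752 g/L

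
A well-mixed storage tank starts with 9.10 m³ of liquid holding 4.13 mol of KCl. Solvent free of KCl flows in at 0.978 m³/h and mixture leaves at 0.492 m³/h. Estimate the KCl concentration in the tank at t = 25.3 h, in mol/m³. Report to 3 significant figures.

Let m(t) be the amount of KCl. Volume: V(t) = V₀ + (Q_in − Q_out) t = 9.10 + 0.48600 t; V(25.3) = 21.396 m³.
Solute balance: dm/dt = 0 − Q_out C = −Q_out m/V(t).
Separate: dm/m = −Q_out dt/V(t) ⇒ ln(m/m₀) = −(Q_out/(Q_in−Q_out)) ln(V/V₀).
m = m₀ (V₀/V)^(Q_out/(Q_in−Q_out)) = 4.13 × (9.10/21.396)^(1.0123) = 1.7381 mol.
C = m/V = 1.7381/21.396 = 0.081236 mol/m³.

0.0812 mol/m³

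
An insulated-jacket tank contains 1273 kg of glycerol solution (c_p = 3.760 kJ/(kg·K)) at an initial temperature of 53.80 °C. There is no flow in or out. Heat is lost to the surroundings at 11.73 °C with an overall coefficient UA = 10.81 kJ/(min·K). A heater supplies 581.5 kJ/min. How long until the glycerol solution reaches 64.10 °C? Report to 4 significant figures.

933.8 min

Lumped-capacitance energy balance: M c_p dT/dt = UA(T_amb − T) + Q̇.
τ = M c_p/UA = 442.783 min; T_ss = T_amb + Q̇/UA = 11.73 + 581.5/10.81 = 65.5228 °C.
T(t) = T_ss + (T₀ − T_ss)e^(−t/τ); set T = 64.10:
t = −τ ln[(T − T_ss)/(T₀ − T_ss)] = −442.783 · ln(0.121369) = 933.792 min.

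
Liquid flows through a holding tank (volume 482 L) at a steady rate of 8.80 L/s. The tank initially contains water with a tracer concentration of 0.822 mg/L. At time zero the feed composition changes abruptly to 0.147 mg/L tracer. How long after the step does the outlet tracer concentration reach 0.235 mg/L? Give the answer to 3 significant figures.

Mass balance on the solute (V constant): V dC/dt = Q(C_in − C), so τ = V/Q = 54.773 s.
C(t) = C_in + (C₀ − C_in) e^(−t/τ). Set C = 0.235 and solve for t:
e^(−t/τ) = (C − C_in)/(C₀ − C_in) = (0.235 − 0.147)/(0.822 − 0.147) = 0.13037
t = −τ ln(…) = 54.773 × 2.0374 = 111.59 s.

112 s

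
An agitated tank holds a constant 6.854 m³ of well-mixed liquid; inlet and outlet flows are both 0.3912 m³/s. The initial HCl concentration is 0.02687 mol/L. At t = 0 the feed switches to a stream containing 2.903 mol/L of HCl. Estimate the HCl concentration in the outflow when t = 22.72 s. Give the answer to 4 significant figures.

2.117 mol/L

Accumulation = in − out for the solute gives V dC/dt = Q(C_in − C).
Rewrite as dC/dt + C/τ = C_in/τ, τ = V/Q = 17.5204 s.
This is linear first-order; C(t) = C_in + (C₀ − C_in) e^(−t/τ).
C(22.72) = 2.903 + (0.02687 − 2.903)·e^(−22.72/17.5204) = 2.903 + (-2.87613)·0.273413 = 2.11663 mol/L.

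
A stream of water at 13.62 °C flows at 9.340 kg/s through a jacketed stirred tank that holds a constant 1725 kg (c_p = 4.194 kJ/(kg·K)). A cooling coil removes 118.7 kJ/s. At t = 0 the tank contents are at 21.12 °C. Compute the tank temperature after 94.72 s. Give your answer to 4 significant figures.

M c_p dT/dt = ṁ c_p (T_in − T) − Q̇.
τ = M/ṁ = 184.690 s; T_ss = T_in − Q̇/(ṁ c_p) = 13.62 − 118.7/(9.340·4.194) = 10.5898 °C.
Integrating: T(t) = T_ss + (T₀ − T_ss) e^(−t/τ).
T(94.72) = 10.5898 + (10.5302)·e^(−94.72/184.690) = 10.5898 + (10.5302)·0.598780 = 16.8951 °C.

16.90 °C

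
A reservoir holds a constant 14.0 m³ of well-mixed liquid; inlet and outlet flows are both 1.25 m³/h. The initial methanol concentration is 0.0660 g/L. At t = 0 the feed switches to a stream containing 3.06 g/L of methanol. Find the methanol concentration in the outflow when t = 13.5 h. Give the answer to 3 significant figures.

Transient balance on the dissolved component: V dC/dt = Q(C_in − C).
Time constant τ = V/Q = 14.0/1.25 = 11.200 h.
Integrating: C(t) = C_in + (C₀ − C_in) e^(−t/τ).
C(13.5) = 3.06 + (0.0660 − 3.06)·e^(−13.5/11.200) = 3.06 + (-2.9940)·0.29958 = 2.1630 g/L.

2.16 g/L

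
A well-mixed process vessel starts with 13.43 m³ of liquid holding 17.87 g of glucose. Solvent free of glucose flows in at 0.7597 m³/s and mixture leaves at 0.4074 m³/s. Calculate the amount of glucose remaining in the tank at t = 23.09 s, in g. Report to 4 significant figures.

10.33 g

Total volume: dV/dt = Q_in − Q_out = 0.352300 m³/s, so V(t) = 13.43 + 0.352300 t and V(23.09) = 21.5646 m³.
Solute balance: dm/dt = 0 − Q_out C = −Q_out m/V(t).
dm/m = −Q_out dt/(V₀ + 0.352300 t); integrating gives ln(m/m₀) = −(Q_out/(Q_in−Q_out)) ln(V/V₀).
m = m₀ (V₀/V)^(Q_out/(Q_in−Q_out)) = 17.87 × (13.43/21.5646)^(1.15640) = 10.3346 g.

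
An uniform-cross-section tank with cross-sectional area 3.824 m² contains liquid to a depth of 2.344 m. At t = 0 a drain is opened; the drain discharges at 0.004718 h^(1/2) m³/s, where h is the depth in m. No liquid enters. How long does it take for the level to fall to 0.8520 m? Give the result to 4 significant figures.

985.5 s

Volume balance on the tank: A dh/dt = −0.004718 √h.
Separate and integrate: 2(√h − √h₀) = −(0.004718/A) t.
t = 2A(√h₀ − √h)/0.004718 = 2·3.824·(√2.344 − √0.8520)/0.004718
  = 7.64800 × (1.53101 − 0.923038) / 0.004718 = 985.542 s.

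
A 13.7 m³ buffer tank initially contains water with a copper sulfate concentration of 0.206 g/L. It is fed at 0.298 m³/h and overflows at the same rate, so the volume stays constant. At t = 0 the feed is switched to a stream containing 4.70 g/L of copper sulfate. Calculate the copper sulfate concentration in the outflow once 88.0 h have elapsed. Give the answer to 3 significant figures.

4.04 g/L

Unsteady species balance (constant V, well mixed): V dC/dt = Q(C_in − C).
Rewrite as dC/dt + C/τ = C_in/τ, τ = V/Q = 45.973 h.
C approaches C_in exponentially: C(t) = C_in + (C₀ − C_in) e^(−t/τ).
C(88.0) = 4.70 + (0.206 − 4.70)·e^(−88.0/45.973) = 4.70 + (-4.4940)·0.14747 = 4.0373 g/L.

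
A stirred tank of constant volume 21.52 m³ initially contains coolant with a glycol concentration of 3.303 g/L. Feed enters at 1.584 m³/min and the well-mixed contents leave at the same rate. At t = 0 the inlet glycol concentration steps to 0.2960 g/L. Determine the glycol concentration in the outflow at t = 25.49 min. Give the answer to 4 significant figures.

Transient balance on the dissolved component: V dC/dt = Q(C_in − C).
So dC/dt = (C_in − C)/τ with τ = V/Q = 21.52/1.584 = 13.5859 min.
This is linear first-order; C(t) = C_in + (C₀ − C_in) e^(−t/τ).
C(25.49) = 0.2960 + (3.303 − 0.2960)·e^(−25.49/13.5859) = 0.2960 + (3.00700)·0.153169 = 0.756578 g/L.

0.7566 g/L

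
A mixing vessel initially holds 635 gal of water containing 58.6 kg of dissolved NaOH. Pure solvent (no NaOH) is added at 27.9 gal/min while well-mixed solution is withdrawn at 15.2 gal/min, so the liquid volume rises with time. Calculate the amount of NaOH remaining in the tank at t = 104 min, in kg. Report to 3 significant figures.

Total volume: dV/dt = Q_in − Q_out = 12.700 gal/min, so V(t) = 635 + 12.700 t and V(104) = 1955.8 gal.
Species balance (pure solvent in): dm/dt = −Q_out · m/V(t).
Separate: dm/m = −Q_out dt/V(t) ⇒ ln(m/m₀) = −(Q_out/(Q_in−Q_out)) ln(V/V₀).
m = m₀ (V₀/V)^(Q_out/(Q_in−Q_out)) = 58.6 × (635/1955.8)^(1.1969) = 15.247 kg.

15.2 kg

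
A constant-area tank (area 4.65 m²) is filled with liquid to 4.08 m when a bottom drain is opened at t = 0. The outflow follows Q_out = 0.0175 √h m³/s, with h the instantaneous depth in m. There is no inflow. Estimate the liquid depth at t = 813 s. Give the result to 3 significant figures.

With no inflow, A dh/dt = −0.0175 √h.
This is separable: 2 d(√h)/dt = −0.0175/A, so √h = √h₀ − (0.0175/(2A)) t.
√h = √4.08 − 0.0175·813/(2·4.65) = 2.0199 − 1.5298 = 0.49006.
h = 0.49006² = 0.24016 m.

0.240 m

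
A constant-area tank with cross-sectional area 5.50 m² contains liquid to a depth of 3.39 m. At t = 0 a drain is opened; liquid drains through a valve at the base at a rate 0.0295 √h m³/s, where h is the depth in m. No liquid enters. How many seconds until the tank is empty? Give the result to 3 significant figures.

687 s

With no inflow, A dh/dt = −0.0295 √h.
This is separable: 2 d(√h)/dt = −0.0295/A, so √h = √h₀ − (0.0295/(2A)) t.
Set h = 0: 2√h₀ = (0.0295/A) t_empty ⇒ t_empty = 2A√h₀/0.0295.
t_empty = 2·5.50·√3.39/0.0295 = 11.000·1.8412/0.0295 = 686.55 s.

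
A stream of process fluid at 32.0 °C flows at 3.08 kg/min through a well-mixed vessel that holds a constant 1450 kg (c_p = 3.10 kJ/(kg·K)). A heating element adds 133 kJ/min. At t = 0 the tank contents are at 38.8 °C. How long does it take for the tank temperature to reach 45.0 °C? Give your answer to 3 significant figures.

959 min

Unsteady energy balance on the tank contents: M c_p dT/dt = ṁ c_p (T_in − T) + 133.
τ = M/ṁ = 470.78 min; T_ss = T_in + Q̇/(ṁ c_p) = 45.930 °C.
T(t) = T_ss + (T₀ − T_ss) e^(−t/τ). Set T = 45.0:
e^(−t/τ) = (45.0 − 45.930)/(38.8 − 45.930) = 0.13039
t = −470.78 · ln(0.13039) = 959.09 min.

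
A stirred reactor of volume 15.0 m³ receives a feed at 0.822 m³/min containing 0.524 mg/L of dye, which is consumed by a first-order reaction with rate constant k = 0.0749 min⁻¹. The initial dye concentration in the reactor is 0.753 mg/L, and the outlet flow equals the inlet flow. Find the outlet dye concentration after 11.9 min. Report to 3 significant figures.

Accumulation = in − out − consumed: V dC/dt = Q C_in − Q C − k V C.
dC/dt = (Q/V) C_in − (Q/V + k) C; effective rate a = Q/V + k = 0.054800 + 0.0749 = 0.12970 min⁻¹.
C_ss = Q C_in/(Q + kV) = 0.22140 mg/L; C(t) = C_ss + (C₀ − C_ss) e^(−a t).
C(11.9) = 0.22140 + (0.53160)·e^(−0.12970·11.9) = 0.22140 + (0.53160)·0.21365 = 0.33497 mg/L.

0.335 mg/L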